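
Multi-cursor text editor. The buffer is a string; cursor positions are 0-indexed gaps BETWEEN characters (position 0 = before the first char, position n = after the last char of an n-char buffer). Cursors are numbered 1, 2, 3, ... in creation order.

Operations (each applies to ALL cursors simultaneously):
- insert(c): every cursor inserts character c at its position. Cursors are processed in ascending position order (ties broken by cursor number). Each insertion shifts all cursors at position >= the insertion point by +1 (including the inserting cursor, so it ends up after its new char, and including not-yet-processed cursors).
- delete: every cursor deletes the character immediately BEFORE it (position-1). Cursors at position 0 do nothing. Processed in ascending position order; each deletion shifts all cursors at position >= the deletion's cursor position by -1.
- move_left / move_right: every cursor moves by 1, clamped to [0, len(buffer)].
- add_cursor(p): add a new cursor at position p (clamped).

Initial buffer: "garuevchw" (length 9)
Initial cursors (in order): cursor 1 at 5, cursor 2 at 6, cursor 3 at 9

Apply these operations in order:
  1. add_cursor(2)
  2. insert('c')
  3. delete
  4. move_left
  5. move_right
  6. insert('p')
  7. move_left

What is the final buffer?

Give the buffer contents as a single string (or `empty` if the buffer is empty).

Answer: gapruepvpchwp

Derivation:
After op 1 (add_cursor(2)): buffer="garuevchw" (len 9), cursors c4@2 c1@5 c2@6 c3@9, authorship .........
After op 2 (insert('c')): buffer="gacruecvcchwc" (len 13), cursors c4@3 c1@7 c2@9 c3@13, authorship ..4...1.2...3
After op 3 (delete): buffer="garuevchw" (len 9), cursors c4@2 c1@5 c2@6 c3@9, authorship .........
After op 4 (move_left): buffer="garuevchw" (len 9), cursors c4@1 c1@4 c2@5 c3@8, authorship .........
After op 5 (move_right): buffer="garuevchw" (len 9), cursors c4@2 c1@5 c2@6 c3@9, authorship .........
After op 6 (insert('p')): buffer="gapruepvpchwp" (len 13), cursors c4@3 c1@7 c2@9 c3@13, authorship ..4...1.2...3
After op 7 (move_left): buffer="gapruepvpchwp" (len 13), cursors c4@2 c1@6 c2@8 c3@12, authorship ..4...1.2...3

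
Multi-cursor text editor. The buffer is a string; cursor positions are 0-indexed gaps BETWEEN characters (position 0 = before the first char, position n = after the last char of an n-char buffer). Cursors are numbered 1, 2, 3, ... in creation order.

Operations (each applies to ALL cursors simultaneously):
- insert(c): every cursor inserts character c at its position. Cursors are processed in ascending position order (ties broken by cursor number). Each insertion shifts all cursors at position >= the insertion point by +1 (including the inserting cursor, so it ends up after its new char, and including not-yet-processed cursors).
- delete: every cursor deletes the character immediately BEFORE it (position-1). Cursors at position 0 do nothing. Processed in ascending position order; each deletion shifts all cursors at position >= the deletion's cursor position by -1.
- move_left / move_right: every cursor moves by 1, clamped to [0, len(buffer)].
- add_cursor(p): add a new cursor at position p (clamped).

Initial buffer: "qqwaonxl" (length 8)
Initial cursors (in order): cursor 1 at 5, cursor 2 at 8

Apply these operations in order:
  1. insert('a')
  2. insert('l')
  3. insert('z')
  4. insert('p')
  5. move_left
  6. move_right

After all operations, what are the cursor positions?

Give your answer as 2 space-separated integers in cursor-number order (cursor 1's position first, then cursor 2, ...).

After op 1 (insert('a')): buffer="qqwaoanxla" (len 10), cursors c1@6 c2@10, authorship .....1...2
After op 2 (insert('l')): buffer="qqwaoalnxlal" (len 12), cursors c1@7 c2@12, authorship .....11...22
After op 3 (insert('z')): buffer="qqwaoalznxlalz" (len 14), cursors c1@8 c2@14, authorship .....111...222
After op 4 (insert('p')): buffer="qqwaoalzpnxlalzp" (len 16), cursors c1@9 c2@16, authorship .....1111...2222
After op 5 (move_left): buffer="qqwaoalzpnxlalzp" (len 16), cursors c1@8 c2@15, authorship .....1111...2222
After op 6 (move_right): buffer="qqwaoalzpnxlalzp" (len 16), cursors c1@9 c2@16, authorship .....1111...2222

Answer: 9 16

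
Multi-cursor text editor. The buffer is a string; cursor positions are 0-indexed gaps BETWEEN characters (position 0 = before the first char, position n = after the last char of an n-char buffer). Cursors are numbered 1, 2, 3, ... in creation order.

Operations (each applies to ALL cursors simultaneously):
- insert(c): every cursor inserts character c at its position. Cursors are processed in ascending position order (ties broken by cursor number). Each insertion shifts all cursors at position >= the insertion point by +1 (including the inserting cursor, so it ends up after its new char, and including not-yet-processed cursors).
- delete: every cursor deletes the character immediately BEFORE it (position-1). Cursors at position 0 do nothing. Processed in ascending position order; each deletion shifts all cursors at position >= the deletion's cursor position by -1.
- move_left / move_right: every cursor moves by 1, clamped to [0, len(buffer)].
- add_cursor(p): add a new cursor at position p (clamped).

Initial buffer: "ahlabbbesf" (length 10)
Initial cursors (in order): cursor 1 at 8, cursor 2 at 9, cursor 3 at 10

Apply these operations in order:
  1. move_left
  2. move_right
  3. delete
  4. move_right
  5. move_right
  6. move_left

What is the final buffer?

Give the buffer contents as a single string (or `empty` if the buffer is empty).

After op 1 (move_left): buffer="ahlabbbesf" (len 10), cursors c1@7 c2@8 c3@9, authorship ..........
After op 2 (move_right): buffer="ahlabbbesf" (len 10), cursors c1@8 c2@9 c3@10, authorship ..........
After op 3 (delete): buffer="ahlabbb" (len 7), cursors c1@7 c2@7 c3@7, authorship .......
After op 4 (move_right): buffer="ahlabbb" (len 7), cursors c1@7 c2@7 c3@7, authorship .......
After op 5 (move_right): buffer="ahlabbb" (len 7), cursors c1@7 c2@7 c3@7, authorship .......
After op 6 (move_left): buffer="ahlabbb" (len 7), cursors c1@6 c2@6 c3@6, authorship .......

Answer: ahlabbb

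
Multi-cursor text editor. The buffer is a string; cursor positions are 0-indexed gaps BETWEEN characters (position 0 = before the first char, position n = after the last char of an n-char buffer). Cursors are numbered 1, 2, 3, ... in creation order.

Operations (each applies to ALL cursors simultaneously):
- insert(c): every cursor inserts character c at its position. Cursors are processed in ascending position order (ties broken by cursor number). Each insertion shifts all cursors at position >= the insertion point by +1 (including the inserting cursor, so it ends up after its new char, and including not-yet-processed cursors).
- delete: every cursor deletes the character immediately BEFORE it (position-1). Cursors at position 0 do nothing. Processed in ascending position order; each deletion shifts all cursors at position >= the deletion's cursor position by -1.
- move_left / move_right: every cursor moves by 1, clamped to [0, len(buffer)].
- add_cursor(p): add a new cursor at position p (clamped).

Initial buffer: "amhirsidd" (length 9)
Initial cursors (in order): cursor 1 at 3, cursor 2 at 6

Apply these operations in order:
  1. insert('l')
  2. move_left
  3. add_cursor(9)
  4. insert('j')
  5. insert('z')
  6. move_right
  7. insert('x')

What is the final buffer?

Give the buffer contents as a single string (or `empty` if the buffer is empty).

After op 1 (insert('l')): buffer="amhlirslidd" (len 11), cursors c1@4 c2@8, authorship ...1...2...
After op 2 (move_left): buffer="amhlirslidd" (len 11), cursors c1@3 c2@7, authorship ...1...2...
After op 3 (add_cursor(9)): buffer="amhlirslidd" (len 11), cursors c1@3 c2@7 c3@9, authorship ...1...2...
After op 4 (insert('j')): buffer="amhjlirsjlijdd" (len 14), cursors c1@4 c2@9 c3@12, authorship ...11...22.3..
After op 5 (insert('z')): buffer="amhjzlirsjzlijzdd" (len 17), cursors c1@5 c2@11 c3@15, authorship ...111...222.33..
After op 6 (move_right): buffer="amhjzlirsjzlijzdd" (len 17), cursors c1@6 c2@12 c3@16, authorship ...111...222.33..
After op 7 (insert('x')): buffer="amhjzlxirsjzlxijzdxd" (len 20), cursors c1@7 c2@14 c3@19, authorship ...1111...2222.33.3.

Answer: amhjzlxirsjzlxijzdxd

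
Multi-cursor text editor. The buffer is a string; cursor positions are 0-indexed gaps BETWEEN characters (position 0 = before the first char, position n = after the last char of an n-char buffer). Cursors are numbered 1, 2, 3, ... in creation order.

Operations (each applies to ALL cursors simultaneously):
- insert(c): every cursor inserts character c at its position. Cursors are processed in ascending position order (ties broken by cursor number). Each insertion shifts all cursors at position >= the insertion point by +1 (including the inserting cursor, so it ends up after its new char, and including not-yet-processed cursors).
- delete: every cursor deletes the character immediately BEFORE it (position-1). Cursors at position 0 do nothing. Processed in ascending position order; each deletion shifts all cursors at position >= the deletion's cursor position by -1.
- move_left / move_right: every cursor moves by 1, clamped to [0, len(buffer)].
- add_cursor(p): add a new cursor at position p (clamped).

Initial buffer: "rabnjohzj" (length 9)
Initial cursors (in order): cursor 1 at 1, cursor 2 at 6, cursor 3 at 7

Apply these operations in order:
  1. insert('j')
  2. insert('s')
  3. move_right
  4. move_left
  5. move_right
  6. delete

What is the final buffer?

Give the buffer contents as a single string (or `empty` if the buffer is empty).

Answer: rjsbnjojsjsj

Derivation:
After op 1 (insert('j')): buffer="rjabnjojhjzj" (len 12), cursors c1@2 c2@8 c3@10, authorship .1.....2.3..
After op 2 (insert('s')): buffer="rjsabnjojshjszj" (len 15), cursors c1@3 c2@10 c3@13, authorship .11.....22.33..
After op 3 (move_right): buffer="rjsabnjojshjszj" (len 15), cursors c1@4 c2@11 c3@14, authorship .11.....22.33..
After op 4 (move_left): buffer="rjsabnjojshjszj" (len 15), cursors c1@3 c2@10 c3@13, authorship .11.....22.33..
After op 5 (move_right): buffer="rjsabnjojshjszj" (len 15), cursors c1@4 c2@11 c3@14, authorship .11.....22.33..
After op 6 (delete): buffer="rjsbnjojsjsj" (len 12), cursors c1@3 c2@9 c3@11, authorship .11....2233.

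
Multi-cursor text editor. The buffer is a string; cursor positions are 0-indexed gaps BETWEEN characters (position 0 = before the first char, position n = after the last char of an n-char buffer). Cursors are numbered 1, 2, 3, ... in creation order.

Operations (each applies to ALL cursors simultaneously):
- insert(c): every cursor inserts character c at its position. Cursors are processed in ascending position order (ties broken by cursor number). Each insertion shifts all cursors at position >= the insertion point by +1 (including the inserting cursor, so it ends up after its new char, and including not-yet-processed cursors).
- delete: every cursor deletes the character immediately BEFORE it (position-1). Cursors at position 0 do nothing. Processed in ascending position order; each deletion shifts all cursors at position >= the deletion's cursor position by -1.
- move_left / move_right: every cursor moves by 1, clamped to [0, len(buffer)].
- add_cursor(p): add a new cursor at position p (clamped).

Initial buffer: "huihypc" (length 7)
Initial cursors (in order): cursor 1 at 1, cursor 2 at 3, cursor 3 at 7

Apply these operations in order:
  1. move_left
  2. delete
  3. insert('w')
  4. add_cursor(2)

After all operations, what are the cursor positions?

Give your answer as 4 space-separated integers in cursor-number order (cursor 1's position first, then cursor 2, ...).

Answer: 1 3 7 2

Derivation:
After op 1 (move_left): buffer="huihypc" (len 7), cursors c1@0 c2@2 c3@6, authorship .......
After op 2 (delete): buffer="hihyc" (len 5), cursors c1@0 c2@1 c3@4, authorship .....
After op 3 (insert('w')): buffer="whwihywc" (len 8), cursors c1@1 c2@3 c3@7, authorship 1.2...3.
After op 4 (add_cursor(2)): buffer="whwihywc" (len 8), cursors c1@1 c4@2 c2@3 c3@7, authorship 1.2...3.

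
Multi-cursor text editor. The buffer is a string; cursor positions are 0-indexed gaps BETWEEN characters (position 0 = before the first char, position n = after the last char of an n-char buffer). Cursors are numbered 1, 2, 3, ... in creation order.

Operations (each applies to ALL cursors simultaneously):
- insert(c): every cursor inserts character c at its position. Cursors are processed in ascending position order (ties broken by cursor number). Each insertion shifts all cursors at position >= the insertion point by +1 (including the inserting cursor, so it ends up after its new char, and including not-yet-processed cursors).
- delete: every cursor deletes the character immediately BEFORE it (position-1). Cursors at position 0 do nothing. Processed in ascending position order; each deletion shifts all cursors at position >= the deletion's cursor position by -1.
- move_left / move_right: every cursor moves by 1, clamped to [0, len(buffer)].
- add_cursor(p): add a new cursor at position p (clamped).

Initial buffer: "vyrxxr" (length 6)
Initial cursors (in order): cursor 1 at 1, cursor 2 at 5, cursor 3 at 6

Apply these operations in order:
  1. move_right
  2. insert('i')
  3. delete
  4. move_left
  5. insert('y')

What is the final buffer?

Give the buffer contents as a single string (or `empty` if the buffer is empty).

Answer: vyyrxxyyr

Derivation:
After op 1 (move_right): buffer="vyrxxr" (len 6), cursors c1@2 c2@6 c3@6, authorship ......
After op 2 (insert('i')): buffer="vyirxxrii" (len 9), cursors c1@3 c2@9 c3@9, authorship ..1....23
After op 3 (delete): buffer="vyrxxr" (len 6), cursors c1@2 c2@6 c3@6, authorship ......
After op 4 (move_left): buffer="vyrxxr" (len 6), cursors c1@1 c2@5 c3@5, authorship ......
After op 5 (insert('y')): buffer="vyyrxxyyr" (len 9), cursors c1@2 c2@8 c3@8, authorship .1....23.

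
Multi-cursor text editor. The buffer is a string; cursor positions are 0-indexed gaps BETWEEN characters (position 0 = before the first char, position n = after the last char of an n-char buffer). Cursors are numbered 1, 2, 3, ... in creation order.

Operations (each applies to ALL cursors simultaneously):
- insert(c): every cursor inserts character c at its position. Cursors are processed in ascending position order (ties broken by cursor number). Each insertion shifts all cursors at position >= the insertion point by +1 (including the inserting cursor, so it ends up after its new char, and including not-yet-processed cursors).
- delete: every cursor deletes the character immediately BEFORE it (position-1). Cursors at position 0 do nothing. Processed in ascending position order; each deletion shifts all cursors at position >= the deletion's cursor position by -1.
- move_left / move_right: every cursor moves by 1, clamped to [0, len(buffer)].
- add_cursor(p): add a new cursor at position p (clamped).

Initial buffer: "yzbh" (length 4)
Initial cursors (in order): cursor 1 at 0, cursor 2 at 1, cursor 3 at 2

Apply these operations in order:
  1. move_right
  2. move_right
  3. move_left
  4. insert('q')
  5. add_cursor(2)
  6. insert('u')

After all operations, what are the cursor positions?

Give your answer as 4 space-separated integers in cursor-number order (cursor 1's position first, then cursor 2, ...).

After op 1 (move_right): buffer="yzbh" (len 4), cursors c1@1 c2@2 c3@3, authorship ....
After op 2 (move_right): buffer="yzbh" (len 4), cursors c1@2 c2@3 c3@4, authorship ....
After op 3 (move_left): buffer="yzbh" (len 4), cursors c1@1 c2@2 c3@3, authorship ....
After op 4 (insert('q')): buffer="yqzqbqh" (len 7), cursors c1@2 c2@4 c3@6, authorship .1.2.3.
After op 5 (add_cursor(2)): buffer="yqzqbqh" (len 7), cursors c1@2 c4@2 c2@4 c3@6, authorship .1.2.3.
After op 6 (insert('u')): buffer="yquuzqubquh" (len 11), cursors c1@4 c4@4 c2@7 c3@10, authorship .114.22.33.

Answer: 4 7 10 4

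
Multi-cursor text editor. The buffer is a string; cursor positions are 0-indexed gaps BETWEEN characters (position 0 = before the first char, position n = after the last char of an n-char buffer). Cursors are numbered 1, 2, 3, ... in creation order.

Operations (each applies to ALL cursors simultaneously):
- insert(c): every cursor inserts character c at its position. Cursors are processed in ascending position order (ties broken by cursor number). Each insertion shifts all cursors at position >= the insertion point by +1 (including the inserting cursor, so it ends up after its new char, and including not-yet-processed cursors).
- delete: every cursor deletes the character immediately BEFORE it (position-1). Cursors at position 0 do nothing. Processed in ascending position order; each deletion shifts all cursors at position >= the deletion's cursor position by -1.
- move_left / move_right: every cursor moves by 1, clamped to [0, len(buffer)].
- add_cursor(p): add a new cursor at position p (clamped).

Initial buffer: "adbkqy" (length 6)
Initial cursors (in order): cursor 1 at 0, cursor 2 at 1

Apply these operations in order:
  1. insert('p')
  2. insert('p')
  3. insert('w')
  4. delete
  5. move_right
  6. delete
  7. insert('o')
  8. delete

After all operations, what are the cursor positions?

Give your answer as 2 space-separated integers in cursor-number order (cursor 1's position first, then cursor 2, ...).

After op 1 (insert('p')): buffer="papdbkqy" (len 8), cursors c1@1 c2@3, authorship 1.2.....
After op 2 (insert('p')): buffer="ppappdbkqy" (len 10), cursors c1@2 c2@5, authorship 11.22.....
After op 3 (insert('w')): buffer="ppwappwdbkqy" (len 12), cursors c1@3 c2@7, authorship 111.222.....
After op 4 (delete): buffer="ppappdbkqy" (len 10), cursors c1@2 c2@5, authorship 11.22.....
After op 5 (move_right): buffer="ppappdbkqy" (len 10), cursors c1@3 c2@6, authorship 11.22.....
After op 6 (delete): buffer="ppppbkqy" (len 8), cursors c1@2 c2@4, authorship 1122....
After op 7 (insert('o')): buffer="ppoppobkqy" (len 10), cursors c1@3 c2@6, authorship 111222....
After op 8 (delete): buffer="ppppbkqy" (len 8), cursors c1@2 c2@4, authorship 1122....

Answer: 2 4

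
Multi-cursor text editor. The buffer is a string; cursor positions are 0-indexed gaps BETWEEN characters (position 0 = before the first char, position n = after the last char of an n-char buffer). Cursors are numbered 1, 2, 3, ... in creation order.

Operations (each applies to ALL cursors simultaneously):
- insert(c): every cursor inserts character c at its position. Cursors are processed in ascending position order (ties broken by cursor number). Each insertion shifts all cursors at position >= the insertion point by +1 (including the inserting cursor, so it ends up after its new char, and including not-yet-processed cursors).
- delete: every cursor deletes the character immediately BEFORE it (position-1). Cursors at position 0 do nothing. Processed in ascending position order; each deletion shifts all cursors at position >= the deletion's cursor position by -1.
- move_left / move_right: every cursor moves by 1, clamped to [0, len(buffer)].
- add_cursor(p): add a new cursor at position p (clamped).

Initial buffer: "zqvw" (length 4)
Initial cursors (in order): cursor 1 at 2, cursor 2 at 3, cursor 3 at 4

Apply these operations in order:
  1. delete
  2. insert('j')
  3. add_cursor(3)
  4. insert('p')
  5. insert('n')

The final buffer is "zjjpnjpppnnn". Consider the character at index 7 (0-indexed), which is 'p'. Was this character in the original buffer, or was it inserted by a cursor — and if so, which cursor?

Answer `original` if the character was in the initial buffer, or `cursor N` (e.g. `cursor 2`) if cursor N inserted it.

Answer: cursor 2

Derivation:
After op 1 (delete): buffer="z" (len 1), cursors c1@1 c2@1 c3@1, authorship .
After op 2 (insert('j')): buffer="zjjj" (len 4), cursors c1@4 c2@4 c3@4, authorship .123
After op 3 (add_cursor(3)): buffer="zjjj" (len 4), cursors c4@3 c1@4 c2@4 c3@4, authorship .123
After op 4 (insert('p')): buffer="zjjpjppp" (len 8), cursors c4@4 c1@8 c2@8 c3@8, authorship .1243123
After op 5 (insert('n')): buffer="zjjpnjpppnnn" (len 12), cursors c4@5 c1@12 c2@12 c3@12, authorship .12443123123
Authorship (.=original, N=cursor N): . 1 2 4 4 3 1 2 3 1 2 3
Index 7: author = 2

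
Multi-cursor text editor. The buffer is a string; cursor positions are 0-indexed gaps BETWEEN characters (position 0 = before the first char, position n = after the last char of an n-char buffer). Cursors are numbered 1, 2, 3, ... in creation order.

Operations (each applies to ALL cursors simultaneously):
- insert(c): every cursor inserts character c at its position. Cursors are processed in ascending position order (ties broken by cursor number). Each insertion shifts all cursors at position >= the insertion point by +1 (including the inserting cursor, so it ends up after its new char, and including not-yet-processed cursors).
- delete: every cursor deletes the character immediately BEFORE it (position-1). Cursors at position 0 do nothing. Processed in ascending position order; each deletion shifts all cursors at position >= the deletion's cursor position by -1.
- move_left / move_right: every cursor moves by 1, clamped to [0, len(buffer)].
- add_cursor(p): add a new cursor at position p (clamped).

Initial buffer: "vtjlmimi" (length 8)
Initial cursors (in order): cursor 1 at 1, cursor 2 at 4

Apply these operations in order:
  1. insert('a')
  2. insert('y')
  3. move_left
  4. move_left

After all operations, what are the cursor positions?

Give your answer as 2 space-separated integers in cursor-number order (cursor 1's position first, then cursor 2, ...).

Answer: 1 6

Derivation:
After op 1 (insert('a')): buffer="vatjlamimi" (len 10), cursors c1@2 c2@6, authorship .1...2....
After op 2 (insert('y')): buffer="vaytjlaymimi" (len 12), cursors c1@3 c2@8, authorship .11...22....
After op 3 (move_left): buffer="vaytjlaymimi" (len 12), cursors c1@2 c2@7, authorship .11...22....
After op 4 (move_left): buffer="vaytjlaymimi" (len 12), cursors c1@1 c2@6, authorship .11...22....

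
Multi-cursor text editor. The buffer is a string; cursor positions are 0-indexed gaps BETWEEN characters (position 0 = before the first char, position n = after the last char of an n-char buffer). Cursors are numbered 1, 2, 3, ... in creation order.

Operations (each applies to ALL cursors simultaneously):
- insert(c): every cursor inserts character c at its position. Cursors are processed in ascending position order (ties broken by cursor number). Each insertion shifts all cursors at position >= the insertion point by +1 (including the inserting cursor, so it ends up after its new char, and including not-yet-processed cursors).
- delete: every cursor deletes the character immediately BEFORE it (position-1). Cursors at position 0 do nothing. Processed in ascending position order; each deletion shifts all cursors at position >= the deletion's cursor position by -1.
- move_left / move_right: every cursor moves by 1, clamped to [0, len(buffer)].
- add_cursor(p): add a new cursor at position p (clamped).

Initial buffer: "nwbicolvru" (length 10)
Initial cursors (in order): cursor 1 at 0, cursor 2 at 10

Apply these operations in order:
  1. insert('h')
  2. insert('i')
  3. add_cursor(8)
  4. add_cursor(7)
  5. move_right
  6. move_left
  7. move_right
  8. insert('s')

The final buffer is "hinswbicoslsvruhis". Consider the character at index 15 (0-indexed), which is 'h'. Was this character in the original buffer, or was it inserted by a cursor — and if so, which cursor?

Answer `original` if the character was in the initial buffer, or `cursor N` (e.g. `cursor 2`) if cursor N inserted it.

Answer: cursor 2

Derivation:
After op 1 (insert('h')): buffer="hnwbicolvruh" (len 12), cursors c1@1 c2@12, authorship 1..........2
After op 2 (insert('i')): buffer="hinwbicolvruhi" (len 14), cursors c1@2 c2@14, authorship 11..........22
After op 3 (add_cursor(8)): buffer="hinwbicolvruhi" (len 14), cursors c1@2 c3@8 c2@14, authorship 11..........22
After op 4 (add_cursor(7)): buffer="hinwbicolvruhi" (len 14), cursors c1@2 c4@7 c3@8 c2@14, authorship 11..........22
After op 5 (move_right): buffer="hinwbicolvruhi" (len 14), cursors c1@3 c4@8 c3@9 c2@14, authorship 11..........22
After op 6 (move_left): buffer="hinwbicolvruhi" (len 14), cursors c1@2 c4@7 c3@8 c2@13, authorship 11..........22
After op 7 (move_right): buffer="hinwbicolvruhi" (len 14), cursors c1@3 c4@8 c3@9 c2@14, authorship 11..........22
After op 8 (insert('s')): buffer="hinswbicoslsvruhis" (len 18), cursors c1@4 c4@10 c3@12 c2@18, authorship 11.1.....4.3...222
Authorship (.=original, N=cursor N): 1 1 . 1 . . . . . 4 . 3 . . . 2 2 2
Index 15: author = 2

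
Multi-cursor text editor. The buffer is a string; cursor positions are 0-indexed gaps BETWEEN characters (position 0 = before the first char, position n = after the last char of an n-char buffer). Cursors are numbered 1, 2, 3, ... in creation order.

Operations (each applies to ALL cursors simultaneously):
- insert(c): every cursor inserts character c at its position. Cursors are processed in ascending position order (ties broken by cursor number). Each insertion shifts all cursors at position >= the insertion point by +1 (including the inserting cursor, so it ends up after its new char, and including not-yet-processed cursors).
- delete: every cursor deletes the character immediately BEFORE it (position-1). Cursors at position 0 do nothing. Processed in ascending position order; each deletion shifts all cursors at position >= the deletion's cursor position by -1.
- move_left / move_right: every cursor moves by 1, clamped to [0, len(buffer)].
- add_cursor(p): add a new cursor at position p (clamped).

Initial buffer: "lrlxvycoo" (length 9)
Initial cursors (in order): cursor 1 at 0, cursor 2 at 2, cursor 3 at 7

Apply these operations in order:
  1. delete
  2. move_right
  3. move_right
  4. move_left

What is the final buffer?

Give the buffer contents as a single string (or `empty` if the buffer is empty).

Answer: llxvyoo

Derivation:
After op 1 (delete): buffer="llxvyoo" (len 7), cursors c1@0 c2@1 c3@5, authorship .......
After op 2 (move_right): buffer="llxvyoo" (len 7), cursors c1@1 c2@2 c3@6, authorship .......
After op 3 (move_right): buffer="llxvyoo" (len 7), cursors c1@2 c2@3 c3@7, authorship .......
After op 4 (move_left): buffer="llxvyoo" (len 7), cursors c1@1 c2@2 c3@6, authorship .......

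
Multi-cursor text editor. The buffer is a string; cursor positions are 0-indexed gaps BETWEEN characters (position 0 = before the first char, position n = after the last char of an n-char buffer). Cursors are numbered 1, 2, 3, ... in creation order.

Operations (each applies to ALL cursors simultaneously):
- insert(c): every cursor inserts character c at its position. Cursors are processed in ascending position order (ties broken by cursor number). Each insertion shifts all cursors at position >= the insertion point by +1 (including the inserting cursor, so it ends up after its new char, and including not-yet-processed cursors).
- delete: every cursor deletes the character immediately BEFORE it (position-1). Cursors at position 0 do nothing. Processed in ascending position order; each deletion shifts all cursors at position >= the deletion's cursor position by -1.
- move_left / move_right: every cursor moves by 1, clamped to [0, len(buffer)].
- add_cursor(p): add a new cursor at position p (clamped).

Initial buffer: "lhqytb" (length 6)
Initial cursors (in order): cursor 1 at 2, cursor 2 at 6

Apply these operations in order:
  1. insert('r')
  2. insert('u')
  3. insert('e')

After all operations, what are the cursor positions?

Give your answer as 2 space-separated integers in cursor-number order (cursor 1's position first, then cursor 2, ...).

Answer: 5 12

Derivation:
After op 1 (insert('r')): buffer="lhrqytbr" (len 8), cursors c1@3 c2@8, authorship ..1....2
After op 2 (insert('u')): buffer="lhruqytbru" (len 10), cursors c1@4 c2@10, authorship ..11....22
After op 3 (insert('e')): buffer="lhrueqytbrue" (len 12), cursors c1@5 c2@12, authorship ..111....222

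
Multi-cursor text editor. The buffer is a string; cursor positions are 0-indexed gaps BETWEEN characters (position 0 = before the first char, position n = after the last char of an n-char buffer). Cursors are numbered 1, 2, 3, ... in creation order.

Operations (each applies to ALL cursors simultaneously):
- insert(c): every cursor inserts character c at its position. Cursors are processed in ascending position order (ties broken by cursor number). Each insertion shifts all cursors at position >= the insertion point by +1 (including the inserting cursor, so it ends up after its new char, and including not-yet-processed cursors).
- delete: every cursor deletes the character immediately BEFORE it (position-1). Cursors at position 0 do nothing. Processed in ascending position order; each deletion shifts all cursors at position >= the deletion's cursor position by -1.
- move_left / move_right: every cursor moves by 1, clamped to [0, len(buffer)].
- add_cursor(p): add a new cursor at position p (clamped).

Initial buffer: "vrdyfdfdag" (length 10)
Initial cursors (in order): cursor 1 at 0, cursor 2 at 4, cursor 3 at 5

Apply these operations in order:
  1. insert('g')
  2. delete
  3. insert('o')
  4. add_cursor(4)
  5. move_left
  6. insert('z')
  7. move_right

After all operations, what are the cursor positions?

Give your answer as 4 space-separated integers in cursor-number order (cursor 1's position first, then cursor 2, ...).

After op 1 (insert('g')): buffer="gvrdygfgdfdag" (len 13), cursors c1@1 c2@6 c3@8, authorship 1....2.3.....
After op 2 (delete): buffer="vrdyfdfdag" (len 10), cursors c1@0 c2@4 c3@5, authorship ..........
After op 3 (insert('o')): buffer="ovrdyofodfdag" (len 13), cursors c1@1 c2@6 c3@8, authorship 1....2.3.....
After op 4 (add_cursor(4)): buffer="ovrdyofodfdag" (len 13), cursors c1@1 c4@4 c2@6 c3@8, authorship 1....2.3.....
After op 5 (move_left): buffer="ovrdyofodfdag" (len 13), cursors c1@0 c4@3 c2@5 c3@7, authorship 1....2.3.....
After op 6 (insert('z')): buffer="zovrzdyzofzodfdag" (len 17), cursors c1@1 c4@5 c2@8 c3@11, authorship 11..4..22.33.....
After op 7 (move_right): buffer="zovrzdyzofzodfdag" (len 17), cursors c1@2 c4@6 c2@9 c3@12, authorship 11..4..22.33.....

Answer: 2 9 12 6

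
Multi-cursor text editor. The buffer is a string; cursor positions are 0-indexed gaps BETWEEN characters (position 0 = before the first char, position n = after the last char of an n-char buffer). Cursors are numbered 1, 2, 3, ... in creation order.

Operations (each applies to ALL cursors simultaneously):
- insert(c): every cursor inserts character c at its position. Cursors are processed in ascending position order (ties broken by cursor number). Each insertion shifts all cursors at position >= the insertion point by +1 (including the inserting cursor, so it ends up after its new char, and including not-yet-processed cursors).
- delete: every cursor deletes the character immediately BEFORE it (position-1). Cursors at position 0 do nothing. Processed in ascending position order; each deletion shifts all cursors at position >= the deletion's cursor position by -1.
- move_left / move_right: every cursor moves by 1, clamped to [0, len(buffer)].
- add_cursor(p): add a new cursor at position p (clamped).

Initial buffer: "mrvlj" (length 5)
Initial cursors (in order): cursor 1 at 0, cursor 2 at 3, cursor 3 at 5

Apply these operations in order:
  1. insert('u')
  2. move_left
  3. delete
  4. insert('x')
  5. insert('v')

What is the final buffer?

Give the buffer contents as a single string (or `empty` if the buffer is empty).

After op 1 (insert('u')): buffer="umrvulju" (len 8), cursors c1@1 c2@5 c3@8, authorship 1...2..3
After op 2 (move_left): buffer="umrvulju" (len 8), cursors c1@0 c2@4 c3@7, authorship 1...2..3
After op 3 (delete): buffer="umrulu" (len 6), cursors c1@0 c2@3 c3@5, authorship 1..2.3
After op 4 (insert('x')): buffer="xumrxulxu" (len 9), cursors c1@1 c2@5 c3@8, authorship 11..22.33
After op 5 (insert('v')): buffer="xvumrxvulxvu" (len 12), cursors c1@2 c2@7 c3@11, authorship 111..222.333

Answer: xvumrxvulxvu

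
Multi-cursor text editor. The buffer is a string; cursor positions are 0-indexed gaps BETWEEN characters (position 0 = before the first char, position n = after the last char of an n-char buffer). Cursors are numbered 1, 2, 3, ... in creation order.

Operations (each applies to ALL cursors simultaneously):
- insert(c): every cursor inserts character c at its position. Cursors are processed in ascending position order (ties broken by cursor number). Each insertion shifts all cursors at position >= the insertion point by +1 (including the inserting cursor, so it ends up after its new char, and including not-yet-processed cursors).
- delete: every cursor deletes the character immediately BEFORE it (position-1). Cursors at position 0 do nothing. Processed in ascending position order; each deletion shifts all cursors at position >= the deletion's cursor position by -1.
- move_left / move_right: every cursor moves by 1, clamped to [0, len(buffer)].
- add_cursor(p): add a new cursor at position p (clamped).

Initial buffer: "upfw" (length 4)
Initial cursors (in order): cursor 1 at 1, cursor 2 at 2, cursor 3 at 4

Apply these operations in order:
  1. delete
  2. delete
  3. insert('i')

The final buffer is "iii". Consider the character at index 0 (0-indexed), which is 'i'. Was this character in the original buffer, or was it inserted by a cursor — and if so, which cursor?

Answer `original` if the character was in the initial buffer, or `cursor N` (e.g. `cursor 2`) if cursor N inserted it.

After op 1 (delete): buffer="f" (len 1), cursors c1@0 c2@0 c3@1, authorship .
After op 2 (delete): buffer="" (len 0), cursors c1@0 c2@0 c3@0, authorship 
After op 3 (insert('i')): buffer="iii" (len 3), cursors c1@3 c2@3 c3@3, authorship 123
Authorship (.=original, N=cursor N): 1 2 3
Index 0: author = 1

Answer: cursor 1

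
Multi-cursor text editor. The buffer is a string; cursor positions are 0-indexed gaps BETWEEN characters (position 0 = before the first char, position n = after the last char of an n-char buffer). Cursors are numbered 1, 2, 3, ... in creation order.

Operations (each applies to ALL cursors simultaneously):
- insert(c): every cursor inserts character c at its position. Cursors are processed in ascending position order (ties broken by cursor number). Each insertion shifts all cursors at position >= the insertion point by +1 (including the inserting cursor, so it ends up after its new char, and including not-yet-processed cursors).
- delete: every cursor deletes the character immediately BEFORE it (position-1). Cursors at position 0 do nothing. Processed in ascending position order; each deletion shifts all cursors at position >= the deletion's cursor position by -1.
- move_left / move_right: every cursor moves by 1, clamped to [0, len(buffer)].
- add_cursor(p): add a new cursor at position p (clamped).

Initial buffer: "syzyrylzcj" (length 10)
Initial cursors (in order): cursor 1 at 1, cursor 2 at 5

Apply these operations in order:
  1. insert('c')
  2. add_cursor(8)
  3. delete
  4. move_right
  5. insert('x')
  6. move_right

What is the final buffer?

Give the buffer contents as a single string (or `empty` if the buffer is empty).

Answer: syxzyrlxxzcj

Derivation:
After op 1 (insert('c')): buffer="scyzyrcylzcj" (len 12), cursors c1@2 c2@7, authorship .1....2.....
After op 2 (add_cursor(8)): buffer="scyzyrcylzcj" (len 12), cursors c1@2 c2@7 c3@8, authorship .1....2.....
After op 3 (delete): buffer="syzyrlzcj" (len 9), cursors c1@1 c2@5 c3@5, authorship .........
After op 4 (move_right): buffer="syzyrlzcj" (len 9), cursors c1@2 c2@6 c3@6, authorship .........
After op 5 (insert('x')): buffer="syxzyrlxxzcj" (len 12), cursors c1@3 c2@9 c3@9, authorship ..1....23...
After op 6 (move_right): buffer="syxzyrlxxzcj" (len 12), cursors c1@4 c2@10 c3@10, authorship ..1....23...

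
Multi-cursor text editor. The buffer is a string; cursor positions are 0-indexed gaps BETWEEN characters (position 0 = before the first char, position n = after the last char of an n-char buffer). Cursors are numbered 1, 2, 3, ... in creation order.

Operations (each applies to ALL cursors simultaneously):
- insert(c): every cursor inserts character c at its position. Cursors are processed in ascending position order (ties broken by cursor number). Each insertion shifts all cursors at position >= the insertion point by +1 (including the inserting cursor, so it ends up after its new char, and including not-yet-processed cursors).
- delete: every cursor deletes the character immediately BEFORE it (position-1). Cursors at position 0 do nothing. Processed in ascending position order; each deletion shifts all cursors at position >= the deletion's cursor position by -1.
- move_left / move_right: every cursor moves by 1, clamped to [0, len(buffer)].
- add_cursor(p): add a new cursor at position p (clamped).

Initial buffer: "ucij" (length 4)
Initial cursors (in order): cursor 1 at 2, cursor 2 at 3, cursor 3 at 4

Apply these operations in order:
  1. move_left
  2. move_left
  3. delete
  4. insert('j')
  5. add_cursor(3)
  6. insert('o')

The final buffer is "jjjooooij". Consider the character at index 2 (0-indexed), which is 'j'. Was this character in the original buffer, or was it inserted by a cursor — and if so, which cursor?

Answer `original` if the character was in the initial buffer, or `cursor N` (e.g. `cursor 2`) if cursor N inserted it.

Answer: cursor 3

Derivation:
After op 1 (move_left): buffer="ucij" (len 4), cursors c1@1 c2@2 c3@3, authorship ....
After op 2 (move_left): buffer="ucij" (len 4), cursors c1@0 c2@1 c3@2, authorship ....
After op 3 (delete): buffer="ij" (len 2), cursors c1@0 c2@0 c3@0, authorship ..
After op 4 (insert('j')): buffer="jjjij" (len 5), cursors c1@3 c2@3 c3@3, authorship 123..
After op 5 (add_cursor(3)): buffer="jjjij" (len 5), cursors c1@3 c2@3 c3@3 c4@3, authorship 123..
After op 6 (insert('o')): buffer="jjjooooij" (len 9), cursors c1@7 c2@7 c3@7 c4@7, authorship 1231234..
Authorship (.=original, N=cursor N): 1 2 3 1 2 3 4 . .
Index 2: author = 3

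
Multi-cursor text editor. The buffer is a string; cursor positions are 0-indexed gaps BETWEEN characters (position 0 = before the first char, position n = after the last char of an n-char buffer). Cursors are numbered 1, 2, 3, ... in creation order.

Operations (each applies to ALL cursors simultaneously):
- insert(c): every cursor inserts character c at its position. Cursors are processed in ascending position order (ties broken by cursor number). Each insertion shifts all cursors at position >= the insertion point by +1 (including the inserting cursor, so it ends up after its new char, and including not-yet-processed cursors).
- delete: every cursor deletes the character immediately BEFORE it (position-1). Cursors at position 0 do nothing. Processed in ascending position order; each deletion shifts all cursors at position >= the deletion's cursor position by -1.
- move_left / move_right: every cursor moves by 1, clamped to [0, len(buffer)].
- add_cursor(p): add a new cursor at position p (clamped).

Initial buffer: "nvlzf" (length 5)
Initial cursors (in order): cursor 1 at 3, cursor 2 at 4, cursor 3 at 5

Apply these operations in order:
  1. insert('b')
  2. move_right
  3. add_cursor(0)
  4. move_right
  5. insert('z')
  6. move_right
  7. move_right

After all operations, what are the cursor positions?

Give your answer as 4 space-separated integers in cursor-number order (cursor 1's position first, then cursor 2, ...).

Answer: 10 12 12 4

Derivation:
After op 1 (insert('b')): buffer="nvlbzbfb" (len 8), cursors c1@4 c2@6 c3@8, authorship ...1.2.3
After op 2 (move_right): buffer="nvlbzbfb" (len 8), cursors c1@5 c2@7 c3@8, authorship ...1.2.3
After op 3 (add_cursor(0)): buffer="nvlbzbfb" (len 8), cursors c4@0 c1@5 c2@7 c3@8, authorship ...1.2.3
After op 4 (move_right): buffer="nvlbzbfb" (len 8), cursors c4@1 c1@6 c2@8 c3@8, authorship ...1.2.3
After op 5 (insert('z')): buffer="nzvlbzbzfbzz" (len 12), cursors c4@2 c1@8 c2@12 c3@12, authorship .4..1.21.323
After op 6 (move_right): buffer="nzvlbzbzfbzz" (len 12), cursors c4@3 c1@9 c2@12 c3@12, authorship .4..1.21.323
After op 7 (move_right): buffer="nzvlbzbzfbzz" (len 12), cursors c4@4 c1@10 c2@12 c3@12, authorship .4..1.21.323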